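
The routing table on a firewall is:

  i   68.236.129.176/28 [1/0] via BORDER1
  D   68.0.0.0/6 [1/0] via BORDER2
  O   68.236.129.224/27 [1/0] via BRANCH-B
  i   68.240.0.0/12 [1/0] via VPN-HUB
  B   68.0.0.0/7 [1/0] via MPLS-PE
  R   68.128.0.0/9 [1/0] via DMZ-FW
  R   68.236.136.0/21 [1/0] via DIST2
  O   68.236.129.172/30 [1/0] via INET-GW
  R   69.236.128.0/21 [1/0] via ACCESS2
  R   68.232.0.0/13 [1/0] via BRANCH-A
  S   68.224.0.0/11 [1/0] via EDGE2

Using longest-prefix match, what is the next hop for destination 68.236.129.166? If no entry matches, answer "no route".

Routes whose prefix contains 68.236.129.166:
  68.0.0.0/6 (68.0.0.0 - 71.255.255.255) -> BORDER2
  68.0.0.0/7 (68.0.0.0 - 69.255.255.255) -> MPLS-PE
  68.128.0.0/9 (68.128.0.0 - 68.255.255.255) -> DMZ-FW
  68.224.0.0/11 (68.224.0.0 - 68.255.255.255) -> EDGE2
  68.232.0.0/13 (68.232.0.0 - 68.239.255.255) -> BRANCH-A
More-specific entries that do NOT match:
  68.236.129.172/30 (68.236.129.172 - 68.236.129.175) does not contain 68.236.129.166
  68.236.129.176/28 (68.236.129.176 - 68.236.129.191) does not contain 68.236.129.166
  68.236.129.224/27 (68.236.129.224 - 68.236.129.255) does not contain 68.236.129.166
  68.236.136.0/21 (68.236.136.0 - 68.236.143.255) does not contain 68.236.129.166
  69.236.128.0/21 (69.236.128.0 - 69.236.135.255) does not contain 68.236.129.166
Longest matching prefix is /13 -> next hop BRANCH-A.

BRANCH-A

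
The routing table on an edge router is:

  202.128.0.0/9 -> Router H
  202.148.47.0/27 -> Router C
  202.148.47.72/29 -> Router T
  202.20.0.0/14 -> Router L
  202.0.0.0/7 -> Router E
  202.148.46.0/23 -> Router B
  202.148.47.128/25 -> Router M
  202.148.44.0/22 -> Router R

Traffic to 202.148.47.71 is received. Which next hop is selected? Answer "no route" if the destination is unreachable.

Routes whose prefix contains 202.148.47.71:
  202.0.0.0/7 (202.0.0.0 - 203.255.255.255) -> Router E
  202.128.0.0/9 (202.128.0.0 - 202.255.255.255) -> Router H
  202.148.44.0/22 (202.148.44.0 - 202.148.47.255) -> Router R
  202.148.46.0/23 (202.148.46.0 - 202.148.47.255) -> Router B
More-specific entries that do NOT match:
  202.148.47.72/29 (202.148.47.72 - 202.148.47.79) does not contain 202.148.47.71
  202.148.47.0/27 (202.148.47.0 - 202.148.47.31) does not contain 202.148.47.71
  202.148.47.128/25 (202.148.47.128 - 202.148.47.255) does not contain 202.148.47.71
Longest matching prefix is /23 -> next hop Router B.

Router B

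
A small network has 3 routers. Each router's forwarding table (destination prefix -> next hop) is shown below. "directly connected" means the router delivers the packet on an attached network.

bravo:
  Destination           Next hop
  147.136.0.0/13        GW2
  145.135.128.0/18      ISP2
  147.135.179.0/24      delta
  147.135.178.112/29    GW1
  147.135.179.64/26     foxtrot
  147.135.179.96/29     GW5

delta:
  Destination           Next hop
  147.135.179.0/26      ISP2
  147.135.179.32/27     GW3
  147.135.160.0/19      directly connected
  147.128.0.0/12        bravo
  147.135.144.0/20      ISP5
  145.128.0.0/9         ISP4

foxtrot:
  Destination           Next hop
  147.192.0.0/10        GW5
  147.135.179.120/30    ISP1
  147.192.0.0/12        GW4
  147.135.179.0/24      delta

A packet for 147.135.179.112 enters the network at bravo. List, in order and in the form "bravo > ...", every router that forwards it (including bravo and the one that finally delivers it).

bravo > foxtrot > delta

At bravo: longest match for 147.135.179.112 is 147.135.179.64/26 -> foxtrot
At foxtrot: longest match for 147.135.179.112 is 147.135.179.0/24 -> delta
At delta: longest match for 147.135.179.112 is 147.135.160.0/19 -> directly connected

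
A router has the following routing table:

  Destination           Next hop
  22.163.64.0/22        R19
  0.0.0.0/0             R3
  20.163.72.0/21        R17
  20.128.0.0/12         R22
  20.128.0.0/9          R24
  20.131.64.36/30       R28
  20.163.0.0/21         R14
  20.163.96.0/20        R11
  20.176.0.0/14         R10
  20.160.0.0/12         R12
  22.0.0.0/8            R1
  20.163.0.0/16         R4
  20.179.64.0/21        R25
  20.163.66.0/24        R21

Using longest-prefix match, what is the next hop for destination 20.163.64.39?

R4

Routes whose prefix contains 20.163.64.39:
  0.0.0.0/0 (default, matches everything) -> R3
  20.128.0.0/9 (20.128.0.0 - 20.255.255.255) -> R24
  20.160.0.0/12 (20.160.0.0 - 20.175.255.255) -> R12
  20.163.0.0/16 (20.163.0.0 - 20.163.255.255) -> R4
More-specific entries that do NOT match:
  20.131.64.36/30 (20.131.64.36 - 20.131.64.39) does not contain 20.163.64.39
  20.163.66.0/24 (20.163.66.0 - 20.163.66.255) does not contain 20.163.64.39
  22.163.64.0/22 (22.163.64.0 - 22.163.67.255) does not contain 20.163.64.39
  20.163.72.0/21 (20.163.72.0 - 20.163.79.255) does not contain 20.163.64.39
  20.163.0.0/21 (20.163.0.0 - 20.163.7.255) does not contain 20.163.64.39
  20.179.64.0/21 (20.179.64.0 - 20.179.71.255) does not contain 20.163.64.39
  20.163.96.0/20 (20.163.96.0 - 20.163.111.255) does not contain 20.163.64.39
Longest matching prefix is /16 -> next hop R4.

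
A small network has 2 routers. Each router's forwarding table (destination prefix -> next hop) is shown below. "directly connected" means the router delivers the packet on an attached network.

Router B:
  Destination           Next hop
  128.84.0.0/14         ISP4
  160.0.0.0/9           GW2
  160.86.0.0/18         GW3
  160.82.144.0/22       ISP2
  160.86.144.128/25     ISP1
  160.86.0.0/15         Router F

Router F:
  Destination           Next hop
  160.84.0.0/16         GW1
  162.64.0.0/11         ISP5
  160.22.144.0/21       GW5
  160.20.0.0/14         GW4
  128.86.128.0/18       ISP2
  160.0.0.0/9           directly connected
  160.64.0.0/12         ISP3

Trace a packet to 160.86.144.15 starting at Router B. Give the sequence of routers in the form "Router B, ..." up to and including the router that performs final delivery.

Router B, Router F

At Router B: longest match for 160.86.144.15 is 160.86.0.0/15 -> Router F
At Router F: longest match for 160.86.144.15 is 160.0.0.0/9 -> directly connected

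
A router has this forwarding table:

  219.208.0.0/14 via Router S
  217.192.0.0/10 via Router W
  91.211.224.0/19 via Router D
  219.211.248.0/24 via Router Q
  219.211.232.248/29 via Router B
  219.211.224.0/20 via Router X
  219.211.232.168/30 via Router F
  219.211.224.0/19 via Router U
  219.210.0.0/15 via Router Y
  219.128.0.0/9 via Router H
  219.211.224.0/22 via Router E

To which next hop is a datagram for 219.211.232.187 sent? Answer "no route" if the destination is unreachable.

Router X

Routes whose prefix contains 219.211.232.187:
  219.128.0.0/9 (219.128.0.0 - 219.255.255.255) -> Router H
  219.208.0.0/14 (219.208.0.0 - 219.211.255.255) -> Router S
  219.210.0.0/15 (219.210.0.0 - 219.211.255.255) -> Router Y
  219.211.224.0/19 (219.211.224.0 - 219.211.255.255) -> Router U
  219.211.224.0/20 (219.211.224.0 - 219.211.239.255) -> Router X
More-specific entries that do NOT match:
  219.211.232.168/30 (219.211.232.168 - 219.211.232.171) does not contain 219.211.232.187
  219.211.232.248/29 (219.211.232.248 - 219.211.232.255) does not contain 219.211.232.187
  219.211.248.0/24 (219.211.248.0 - 219.211.248.255) does not contain 219.211.232.187
  219.211.224.0/22 (219.211.224.0 - 219.211.227.255) does not contain 219.211.232.187
Longest matching prefix is /20 -> next hop Router X.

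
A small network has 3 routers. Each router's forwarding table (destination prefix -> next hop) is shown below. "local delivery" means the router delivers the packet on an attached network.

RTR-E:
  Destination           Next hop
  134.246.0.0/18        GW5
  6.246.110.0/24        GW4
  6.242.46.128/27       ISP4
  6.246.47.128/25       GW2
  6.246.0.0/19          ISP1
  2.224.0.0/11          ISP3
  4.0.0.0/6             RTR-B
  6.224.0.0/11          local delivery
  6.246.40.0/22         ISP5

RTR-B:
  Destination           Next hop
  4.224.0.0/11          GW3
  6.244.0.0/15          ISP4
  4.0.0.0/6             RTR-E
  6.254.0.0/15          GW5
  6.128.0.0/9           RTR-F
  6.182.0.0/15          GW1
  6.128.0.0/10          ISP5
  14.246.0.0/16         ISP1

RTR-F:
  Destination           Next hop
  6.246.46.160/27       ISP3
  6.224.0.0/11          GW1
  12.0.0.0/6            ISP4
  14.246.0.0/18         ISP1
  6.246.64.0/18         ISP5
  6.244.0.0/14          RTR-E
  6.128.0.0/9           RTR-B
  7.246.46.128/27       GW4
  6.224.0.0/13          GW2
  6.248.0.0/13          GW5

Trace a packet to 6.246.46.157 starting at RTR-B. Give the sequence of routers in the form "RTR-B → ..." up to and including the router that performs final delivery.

At RTR-B: longest match for 6.246.46.157 is 6.128.0.0/9 -> RTR-F
At RTR-F: longest match for 6.246.46.157 is 6.244.0.0/14 -> RTR-E
At RTR-E: longest match for 6.246.46.157 is 6.224.0.0/11 -> local delivery

RTR-B → RTR-F → RTR-E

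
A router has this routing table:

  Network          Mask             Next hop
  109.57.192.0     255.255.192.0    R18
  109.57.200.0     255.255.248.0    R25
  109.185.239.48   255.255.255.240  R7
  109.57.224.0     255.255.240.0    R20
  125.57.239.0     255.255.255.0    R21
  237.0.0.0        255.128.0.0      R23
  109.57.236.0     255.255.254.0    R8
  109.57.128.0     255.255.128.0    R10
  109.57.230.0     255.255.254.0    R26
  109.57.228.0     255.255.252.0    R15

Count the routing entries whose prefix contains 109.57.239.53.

Prefixes containing 109.57.239.53:
  109.57.128.0/17 (109.57.128.0 - 109.57.255.255)
  109.57.192.0/18 (109.57.192.0 - 109.57.255.255)
  109.57.224.0/20 (109.57.224.0 - 109.57.239.255)
Total matching entries: 3.

3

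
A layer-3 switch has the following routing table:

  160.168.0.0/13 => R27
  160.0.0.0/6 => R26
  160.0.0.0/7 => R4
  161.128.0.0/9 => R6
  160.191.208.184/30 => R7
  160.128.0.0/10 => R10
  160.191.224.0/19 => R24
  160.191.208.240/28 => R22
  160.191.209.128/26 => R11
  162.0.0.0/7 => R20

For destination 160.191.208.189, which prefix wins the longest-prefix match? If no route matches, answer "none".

Entries matching 160.191.208.189:
  160.0.0.0/6 (160.0.0.0 - 163.255.255.255)
  160.0.0.0/7 (160.0.0.0 - 161.255.255.255)
  160.128.0.0/10 (160.128.0.0 - 160.191.255.255)
Most specific is 160.128.0.0/10.

160.128.0.0/10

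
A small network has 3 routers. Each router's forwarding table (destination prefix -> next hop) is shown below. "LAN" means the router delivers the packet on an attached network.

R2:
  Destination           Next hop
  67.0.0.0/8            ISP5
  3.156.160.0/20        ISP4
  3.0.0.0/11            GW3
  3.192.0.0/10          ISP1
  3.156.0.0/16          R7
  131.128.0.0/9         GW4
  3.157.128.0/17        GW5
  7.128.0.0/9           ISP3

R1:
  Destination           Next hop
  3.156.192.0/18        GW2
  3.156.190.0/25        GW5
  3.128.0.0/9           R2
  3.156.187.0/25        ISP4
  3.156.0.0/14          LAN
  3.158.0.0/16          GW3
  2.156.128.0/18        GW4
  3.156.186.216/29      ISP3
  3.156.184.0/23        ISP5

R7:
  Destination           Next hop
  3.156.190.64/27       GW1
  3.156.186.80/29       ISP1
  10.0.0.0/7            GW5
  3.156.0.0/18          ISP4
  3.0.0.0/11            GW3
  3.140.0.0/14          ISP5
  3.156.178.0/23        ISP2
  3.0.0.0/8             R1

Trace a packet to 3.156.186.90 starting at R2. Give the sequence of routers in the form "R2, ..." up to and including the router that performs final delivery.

At R2: longest match for 3.156.186.90 is 3.156.0.0/16 -> R7
At R7: longest match for 3.156.186.90 is 3.0.0.0/8 -> R1
At R1: longest match for 3.156.186.90 is 3.156.0.0/14 -> LAN

R2, R7, R1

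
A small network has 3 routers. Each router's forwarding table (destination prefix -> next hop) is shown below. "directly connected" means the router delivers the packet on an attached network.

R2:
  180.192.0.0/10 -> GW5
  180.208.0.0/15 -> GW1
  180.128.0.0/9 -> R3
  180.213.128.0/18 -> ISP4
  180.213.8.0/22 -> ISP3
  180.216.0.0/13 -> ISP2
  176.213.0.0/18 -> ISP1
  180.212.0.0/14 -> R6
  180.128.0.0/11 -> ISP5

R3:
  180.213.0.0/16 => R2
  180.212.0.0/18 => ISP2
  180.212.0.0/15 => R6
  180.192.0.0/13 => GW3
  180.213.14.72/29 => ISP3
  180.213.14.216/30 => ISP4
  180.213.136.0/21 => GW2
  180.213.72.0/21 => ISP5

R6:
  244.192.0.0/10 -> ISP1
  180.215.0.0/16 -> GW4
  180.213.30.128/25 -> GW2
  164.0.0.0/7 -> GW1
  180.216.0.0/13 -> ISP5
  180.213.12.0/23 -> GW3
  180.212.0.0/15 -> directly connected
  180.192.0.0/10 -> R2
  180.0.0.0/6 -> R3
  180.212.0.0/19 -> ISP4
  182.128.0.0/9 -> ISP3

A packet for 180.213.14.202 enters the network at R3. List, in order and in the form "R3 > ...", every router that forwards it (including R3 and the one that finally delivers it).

R3 > R2 > R6

At R3: longest match for 180.213.14.202 is 180.213.0.0/16 -> R2
At R2: longest match for 180.213.14.202 is 180.212.0.0/14 -> R6
At R6: longest match for 180.213.14.202 is 180.212.0.0/15 -> directly connected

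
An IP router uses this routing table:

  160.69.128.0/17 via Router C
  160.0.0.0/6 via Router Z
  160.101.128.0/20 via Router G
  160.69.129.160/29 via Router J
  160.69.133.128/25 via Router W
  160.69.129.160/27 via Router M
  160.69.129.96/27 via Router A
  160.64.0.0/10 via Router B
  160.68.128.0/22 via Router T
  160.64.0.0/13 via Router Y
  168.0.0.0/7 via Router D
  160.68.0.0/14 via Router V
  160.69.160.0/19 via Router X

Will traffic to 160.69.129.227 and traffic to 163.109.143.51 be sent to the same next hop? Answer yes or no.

no

160.69.129.227: longest match 160.69.128.0/17 -> Router C
163.109.143.51: longest match 160.0.0.0/6 -> Router Z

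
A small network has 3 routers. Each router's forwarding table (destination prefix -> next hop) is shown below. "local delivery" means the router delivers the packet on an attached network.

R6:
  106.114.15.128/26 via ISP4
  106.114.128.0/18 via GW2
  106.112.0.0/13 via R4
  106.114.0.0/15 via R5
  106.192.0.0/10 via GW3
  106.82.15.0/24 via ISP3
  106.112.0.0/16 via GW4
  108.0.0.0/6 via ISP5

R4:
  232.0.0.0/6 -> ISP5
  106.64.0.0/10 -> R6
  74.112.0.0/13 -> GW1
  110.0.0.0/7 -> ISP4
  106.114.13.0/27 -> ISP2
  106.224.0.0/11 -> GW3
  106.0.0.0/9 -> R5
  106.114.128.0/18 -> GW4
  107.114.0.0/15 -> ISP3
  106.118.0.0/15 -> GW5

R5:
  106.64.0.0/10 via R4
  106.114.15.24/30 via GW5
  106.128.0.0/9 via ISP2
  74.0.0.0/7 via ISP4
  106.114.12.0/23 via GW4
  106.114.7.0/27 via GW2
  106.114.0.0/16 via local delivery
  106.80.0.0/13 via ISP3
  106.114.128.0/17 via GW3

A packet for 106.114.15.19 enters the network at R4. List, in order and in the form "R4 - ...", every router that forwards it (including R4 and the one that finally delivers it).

R4 - R6 - R5

At R4: longest match for 106.114.15.19 is 106.64.0.0/10 -> R6
At R6: longest match for 106.114.15.19 is 106.114.0.0/15 -> R5
At R5: longest match for 106.114.15.19 is 106.114.0.0/16 -> local delivery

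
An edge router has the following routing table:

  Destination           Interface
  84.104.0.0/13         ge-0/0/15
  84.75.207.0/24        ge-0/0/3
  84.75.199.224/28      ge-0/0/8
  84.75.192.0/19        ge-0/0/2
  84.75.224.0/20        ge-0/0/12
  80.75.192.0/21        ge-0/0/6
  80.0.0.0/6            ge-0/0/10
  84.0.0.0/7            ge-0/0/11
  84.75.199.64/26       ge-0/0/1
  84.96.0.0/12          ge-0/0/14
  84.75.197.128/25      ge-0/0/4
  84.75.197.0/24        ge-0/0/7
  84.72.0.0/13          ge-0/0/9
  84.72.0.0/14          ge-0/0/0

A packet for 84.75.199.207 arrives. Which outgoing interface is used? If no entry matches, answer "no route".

Routes whose prefix contains 84.75.199.207:
  84.0.0.0/7 (84.0.0.0 - 85.255.255.255) -> ge-0/0/11
  84.72.0.0/13 (84.72.0.0 - 84.79.255.255) -> ge-0/0/9
  84.72.0.0/14 (84.72.0.0 - 84.75.255.255) -> ge-0/0/0
  84.75.192.0/19 (84.75.192.0 - 84.75.223.255) -> ge-0/0/2
More-specific entries that do NOT match:
  84.75.199.224/28 (84.75.199.224 - 84.75.199.239) does not contain 84.75.199.207
  84.75.199.64/26 (84.75.199.64 - 84.75.199.127) does not contain 84.75.199.207
  84.75.197.128/25 (84.75.197.128 - 84.75.197.255) does not contain 84.75.199.207
  84.75.207.0/24 (84.75.207.0 - 84.75.207.255) does not contain 84.75.199.207
  84.75.197.0/24 (84.75.197.0 - 84.75.197.255) does not contain 84.75.199.207
  80.75.192.0/21 (80.75.192.0 - 80.75.199.255) does not contain 84.75.199.207
  84.75.224.0/20 (84.75.224.0 - 84.75.239.255) does not contain 84.75.199.207
Longest matching prefix is /19 -> interface ge-0/0/2.

ge-0/0/2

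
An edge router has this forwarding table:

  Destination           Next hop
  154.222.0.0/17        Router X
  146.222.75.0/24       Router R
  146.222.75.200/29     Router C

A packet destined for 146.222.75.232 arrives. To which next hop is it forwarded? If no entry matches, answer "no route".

Router R

Routes whose prefix contains 146.222.75.232:
  146.222.75.0/24 (146.222.75.0 - 146.222.75.255) -> Router R
More-specific entries that do NOT match:
  146.222.75.200/29 (146.222.75.200 - 146.222.75.207) does not contain 146.222.75.232
Longest matching prefix is /24 -> next hop Router R.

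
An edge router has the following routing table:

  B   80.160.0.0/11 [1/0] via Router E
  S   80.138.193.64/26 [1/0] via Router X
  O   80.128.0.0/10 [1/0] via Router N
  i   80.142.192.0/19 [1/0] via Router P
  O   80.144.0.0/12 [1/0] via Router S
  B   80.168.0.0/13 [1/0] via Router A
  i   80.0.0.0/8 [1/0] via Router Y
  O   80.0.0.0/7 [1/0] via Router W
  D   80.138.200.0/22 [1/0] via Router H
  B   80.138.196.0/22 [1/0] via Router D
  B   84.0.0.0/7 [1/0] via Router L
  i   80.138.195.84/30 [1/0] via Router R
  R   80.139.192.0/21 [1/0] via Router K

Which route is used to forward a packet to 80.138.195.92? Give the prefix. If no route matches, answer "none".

Entries matching 80.138.195.92:
  80.0.0.0/7 (80.0.0.0 - 81.255.255.255)
  80.0.0.0/8 (80.0.0.0 - 80.255.255.255)
  80.128.0.0/10 (80.128.0.0 - 80.191.255.255)
Most specific is 80.128.0.0/10.

80.128.0.0/10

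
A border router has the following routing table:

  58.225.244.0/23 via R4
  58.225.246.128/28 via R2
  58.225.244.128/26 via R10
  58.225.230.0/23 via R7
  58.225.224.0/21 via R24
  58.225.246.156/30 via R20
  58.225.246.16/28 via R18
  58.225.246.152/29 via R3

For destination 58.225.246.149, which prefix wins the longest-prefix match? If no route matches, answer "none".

58.225.246.149 is outside every listed prefix and there is no default route.

none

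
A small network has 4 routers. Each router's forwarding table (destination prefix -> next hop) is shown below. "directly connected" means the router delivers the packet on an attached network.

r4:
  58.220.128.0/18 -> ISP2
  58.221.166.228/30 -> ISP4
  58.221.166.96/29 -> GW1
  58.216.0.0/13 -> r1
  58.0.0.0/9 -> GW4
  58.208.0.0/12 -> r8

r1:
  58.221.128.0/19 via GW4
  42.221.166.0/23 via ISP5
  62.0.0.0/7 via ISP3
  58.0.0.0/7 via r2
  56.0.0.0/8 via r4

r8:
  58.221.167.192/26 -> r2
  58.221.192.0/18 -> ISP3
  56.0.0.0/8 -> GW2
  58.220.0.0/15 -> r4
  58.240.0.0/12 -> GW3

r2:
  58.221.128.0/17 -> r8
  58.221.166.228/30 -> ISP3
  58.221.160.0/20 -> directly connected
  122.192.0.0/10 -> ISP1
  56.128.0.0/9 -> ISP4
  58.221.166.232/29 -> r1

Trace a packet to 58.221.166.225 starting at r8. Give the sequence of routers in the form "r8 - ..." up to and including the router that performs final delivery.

r8 - r4 - r1 - r2

At r8: longest match for 58.221.166.225 is 58.220.0.0/15 -> r4
At r4: longest match for 58.221.166.225 is 58.216.0.0/13 -> r1
At r1: longest match for 58.221.166.225 is 58.0.0.0/7 -> r2
At r2: longest match for 58.221.166.225 is 58.221.160.0/20 -> directly connected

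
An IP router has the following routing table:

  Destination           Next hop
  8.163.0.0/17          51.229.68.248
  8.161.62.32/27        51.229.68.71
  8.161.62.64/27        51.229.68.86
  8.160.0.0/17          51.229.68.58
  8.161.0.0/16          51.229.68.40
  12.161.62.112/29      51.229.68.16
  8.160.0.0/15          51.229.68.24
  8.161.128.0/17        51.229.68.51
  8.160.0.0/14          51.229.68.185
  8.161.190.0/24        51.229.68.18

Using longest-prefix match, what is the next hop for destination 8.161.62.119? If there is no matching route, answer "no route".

51.229.68.40

Routes whose prefix contains 8.161.62.119:
  8.160.0.0/14 (8.160.0.0 - 8.163.255.255) -> 51.229.68.185
  8.160.0.0/15 (8.160.0.0 - 8.161.255.255) -> 51.229.68.24
  8.161.0.0/16 (8.161.0.0 - 8.161.255.255) -> 51.229.68.40
More-specific entries that do NOT match:
  12.161.62.112/29 (12.161.62.112 - 12.161.62.119) does not contain 8.161.62.119
  8.161.62.32/27 (8.161.62.32 - 8.161.62.63) does not contain 8.161.62.119
  8.161.62.64/27 (8.161.62.64 - 8.161.62.95) does not contain 8.161.62.119
  8.161.190.0/24 (8.161.190.0 - 8.161.190.255) does not contain 8.161.62.119
  8.163.0.0/17 (8.163.0.0 - 8.163.127.255) does not contain 8.161.62.119
  8.160.0.0/17 (8.160.0.0 - 8.160.127.255) does not contain 8.161.62.119
  8.161.128.0/17 (8.161.128.0 - 8.161.255.255) does not contain 8.161.62.119
Longest matching prefix is /16 -> next hop 51.229.68.40.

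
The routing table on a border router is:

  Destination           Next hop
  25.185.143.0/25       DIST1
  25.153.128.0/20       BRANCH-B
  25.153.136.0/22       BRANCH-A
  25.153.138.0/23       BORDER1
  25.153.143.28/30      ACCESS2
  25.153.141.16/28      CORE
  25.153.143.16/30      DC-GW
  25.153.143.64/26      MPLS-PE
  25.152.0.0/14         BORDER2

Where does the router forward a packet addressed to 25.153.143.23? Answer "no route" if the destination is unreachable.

Routes whose prefix contains 25.153.143.23:
  25.152.0.0/14 (25.152.0.0 - 25.155.255.255) -> BORDER2
  25.153.128.0/20 (25.153.128.0 - 25.153.143.255) -> BRANCH-B
More-specific entries that do NOT match:
  25.153.143.28/30 (25.153.143.28 - 25.153.143.31) does not contain 25.153.143.23
  25.153.143.16/30 (25.153.143.16 - 25.153.143.19) does not contain 25.153.143.23
  25.153.141.16/28 (25.153.141.16 - 25.153.141.31) does not contain 25.153.143.23
  25.153.143.64/26 (25.153.143.64 - 25.153.143.127) does not contain 25.153.143.23
  25.185.143.0/25 (25.185.143.0 - 25.185.143.127) does not contain 25.153.143.23
  25.153.138.0/23 (25.153.138.0 - 25.153.139.255) does not contain 25.153.143.23
  25.153.136.0/22 (25.153.136.0 - 25.153.139.255) does not contain 25.153.143.23
Longest matching prefix is /20 -> next hop BRANCH-B.

BRANCH-B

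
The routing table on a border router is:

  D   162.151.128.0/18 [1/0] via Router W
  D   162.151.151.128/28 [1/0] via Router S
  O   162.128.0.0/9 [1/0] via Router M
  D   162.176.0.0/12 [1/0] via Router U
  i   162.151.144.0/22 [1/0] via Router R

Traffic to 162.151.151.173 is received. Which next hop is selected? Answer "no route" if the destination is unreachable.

Router W

Routes whose prefix contains 162.151.151.173:
  162.128.0.0/9 (162.128.0.0 - 162.255.255.255) -> Router M
  162.151.128.0/18 (162.151.128.0 - 162.151.191.255) -> Router W
More-specific entries that do NOT match:
  162.151.151.128/28 (162.151.151.128 - 162.151.151.143) does not contain 162.151.151.173
  162.151.144.0/22 (162.151.144.0 - 162.151.147.255) does not contain 162.151.151.173
Longest matching prefix is /18 -> next hop Router W.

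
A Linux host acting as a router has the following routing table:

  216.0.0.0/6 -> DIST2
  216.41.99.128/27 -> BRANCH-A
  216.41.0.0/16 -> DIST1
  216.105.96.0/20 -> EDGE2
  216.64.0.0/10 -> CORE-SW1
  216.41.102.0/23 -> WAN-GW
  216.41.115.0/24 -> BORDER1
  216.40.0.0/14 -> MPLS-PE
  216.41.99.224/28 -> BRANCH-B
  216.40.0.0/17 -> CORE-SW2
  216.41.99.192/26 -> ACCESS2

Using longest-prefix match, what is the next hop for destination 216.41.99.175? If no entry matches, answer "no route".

Routes whose prefix contains 216.41.99.175:
  216.0.0.0/6 (216.0.0.0 - 219.255.255.255) -> DIST2
  216.40.0.0/14 (216.40.0.0 - 216.43.255.255) -> MPLS-PE
  216.41.0.0/16 (216.41.0.0 - 216.41.255.255) -> DIST1
More-specific entries that do NOT match:
  216.41.99.224/28 (216.41.99.224 - 216.41.99.239) does not contain 216.41.99.175
  216.41.99.128/27 (216.41.99.128 - 216.41.99.159) does not contain 216.41.99.175
  216.41.99.192/26 (216.41.99.192 - 216.41.99.255) does not contain 216.41.99.175
  216.41.115.0/24 (216.41.115.0 - 216.41.115.255) does not contain 216.41.99.175
  216.41.102.0/23 (216.41.102.0 - 216.41.103.255) does not contain 216.41.99.175
  216.105.96.0/20 (216.105.96.0 - 216.105.111.255) does not contain 216.41.99.175
  216.40.0.0/17 (216.40.0.0 - 216.40.127.255) does not contain 216.41.99.175
Longest matching prefix is /16 -> next hop DIST1.

DIST1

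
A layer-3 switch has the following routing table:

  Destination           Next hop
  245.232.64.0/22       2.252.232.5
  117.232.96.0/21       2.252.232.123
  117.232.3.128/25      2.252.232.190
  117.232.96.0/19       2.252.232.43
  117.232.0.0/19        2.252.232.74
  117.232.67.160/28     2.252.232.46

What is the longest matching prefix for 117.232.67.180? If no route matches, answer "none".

none

117.232.67.180 is outside every listed prefix and there is no default route.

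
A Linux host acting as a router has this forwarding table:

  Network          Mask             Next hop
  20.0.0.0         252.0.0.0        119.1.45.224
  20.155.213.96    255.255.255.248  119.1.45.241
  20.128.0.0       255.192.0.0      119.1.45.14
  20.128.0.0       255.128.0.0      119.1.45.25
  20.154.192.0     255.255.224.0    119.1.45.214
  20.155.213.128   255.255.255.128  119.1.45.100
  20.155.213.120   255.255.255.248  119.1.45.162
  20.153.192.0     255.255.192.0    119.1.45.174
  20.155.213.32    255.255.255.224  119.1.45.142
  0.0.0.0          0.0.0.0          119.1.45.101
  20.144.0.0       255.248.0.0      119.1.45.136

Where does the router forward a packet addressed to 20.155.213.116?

Routes whose prefix contains 20.155.213.116:
  0.0.0.0/0 (default, matches everything) -> 119.1.45.101
  20.0.0.0/6 (20.0.0.0 - 23.255.255.255) -> 119.1.45.224
  20.128.0.0/9 (20.128.0.0 - 20.255.255.255) -> 119.1.45.25
  20.128.0.0/10 (20.128.0.0 - 20.191.255.255) -> 119.1.45.14
More-specific entries that do NOT match:
  20.155.213.96/29 (20.155.213.96 - 20.155.213.103) does not contain 20.155.213.116
  20.155.213.120/29 (20.155.213.120 - 20.155.213.127) does not contain 20.155.213.116
  20.155.213.32/27 (20.155.213.32 - 20.155.213.63) does not contain 20.155.213.116
  20.155.213.128/25 (20.155.213.128 - 20.155.213.255) does not contain 20.155.213.116
  20.154.192.0/19 (20.154.192.0 - 20.154.223.255) does not contain 20.155.213.116
  20.153.192.0/18 (20.153.192.0 - 20.153.255.255) does not contain 20.155.213.116
  20.144.0.0/13 (20.144.0.0 - 20.151.255.255) does not contain 20.155.213.116
Longest matching prefix is /10 -> next hop 119.1.45.14.

119.1.45.14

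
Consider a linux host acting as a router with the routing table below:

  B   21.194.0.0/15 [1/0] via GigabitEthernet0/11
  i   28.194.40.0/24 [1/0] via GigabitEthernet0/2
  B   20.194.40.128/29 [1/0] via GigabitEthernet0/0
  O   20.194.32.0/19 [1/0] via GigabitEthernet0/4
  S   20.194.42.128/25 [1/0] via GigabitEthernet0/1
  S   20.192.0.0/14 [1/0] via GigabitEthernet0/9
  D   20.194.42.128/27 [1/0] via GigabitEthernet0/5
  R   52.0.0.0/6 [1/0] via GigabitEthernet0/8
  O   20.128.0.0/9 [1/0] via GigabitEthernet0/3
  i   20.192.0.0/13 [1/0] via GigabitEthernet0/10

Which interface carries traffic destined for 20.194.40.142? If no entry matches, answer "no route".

Routes whose prefix contains 20.194.40.142:
  20.128.0.0/9 (20.128.0.0 - 20.255.255.255) -> GigabitEthernet0/3
  20.192.0.0/13 (20.192.0.0 - 20.199.255.255) -> GigabitEthernet0/10
  20.192.0.0/14 (20.192.0.0 - 20.195.255.255) -> GigabitEthernet0/9
  20.194.32.0/19 (20.194.32.0 - 20.194.63.255) -> GigabitEthernet0/4
More-specific entries that do NOT match:
  20.194.40.128/29 (20.194.40.128 - 20.194.40.135) does not contain 20.194.40.142
  20.194.42.128/27 (20.194.42.128 - 20.194.42.159) does not contain 20.194.40.142
  20.194.42.128/25 (20.194.42.128 - 20.194.42.255) does not contain 20.194.40.142
  28.194.40.0/24 (28.194.40.0 - 28.194.40.255) does not contain 20.194.40.142
Longest matching prefix is /19 -> interface GigabitEthernet0/4.

GigabitEthernet0/4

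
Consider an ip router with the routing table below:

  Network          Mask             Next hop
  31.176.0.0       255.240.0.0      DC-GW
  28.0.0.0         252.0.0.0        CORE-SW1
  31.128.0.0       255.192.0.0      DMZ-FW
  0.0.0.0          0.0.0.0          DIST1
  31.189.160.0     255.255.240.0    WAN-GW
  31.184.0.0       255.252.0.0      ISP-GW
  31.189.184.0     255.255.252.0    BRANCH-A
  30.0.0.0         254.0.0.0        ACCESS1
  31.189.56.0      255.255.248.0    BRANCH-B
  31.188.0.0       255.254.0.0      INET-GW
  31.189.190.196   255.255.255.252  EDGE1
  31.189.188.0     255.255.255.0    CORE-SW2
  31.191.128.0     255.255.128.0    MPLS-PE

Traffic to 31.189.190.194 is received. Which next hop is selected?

Routes whose prefix contains 31.189.190.194:
  0.0.0.0/0 (default, matches everything) -> DIST1
  28.0.0.0/6 (28.0.0.0 - 31.255.255.255) -> CORE-SW1
  30.0.0.0/7 (30.0.0.0 - 31.255.255.255) -> ACCESS1
  31.128.0.0/10 (31.128.0.0 - 31.191.255.255) -> DMZ-FW
  31.176.0.0/12 (31.176.0.0 - 31.191.255.255) -> DC-GW
  31.188.0.0/15 (31.188.0.0 - 31.189.255.255) -> INET-GW
More-specific entries that do NOT match:
  31.189.190.196/30 (31.189.190.196 - 31.189.190.199) does not contain 31.189.190.194
  31.189.188.0/24 (31.189.188.0 - 31.189.188.255) does not contain 31.189.190.194
  31.189.184.0/22 (31.189.184.0 - 31.189.187.255) does not contain 31.189.190.194
  31.189.56.0/21 (31.189.56.0 - 31.189.63.255) does not contain 31.189.190.194
  31.189.160.0/20 (31.189.160.0 - 31.189.175.255) does not contain 31.189.190.194
  31.191.128.0/17 (31.191.128.0 - 31.191.255.255) does not contain 31.189.190.194
Longest matching prefix is /15 -> next hop INET-GW.

INET-GW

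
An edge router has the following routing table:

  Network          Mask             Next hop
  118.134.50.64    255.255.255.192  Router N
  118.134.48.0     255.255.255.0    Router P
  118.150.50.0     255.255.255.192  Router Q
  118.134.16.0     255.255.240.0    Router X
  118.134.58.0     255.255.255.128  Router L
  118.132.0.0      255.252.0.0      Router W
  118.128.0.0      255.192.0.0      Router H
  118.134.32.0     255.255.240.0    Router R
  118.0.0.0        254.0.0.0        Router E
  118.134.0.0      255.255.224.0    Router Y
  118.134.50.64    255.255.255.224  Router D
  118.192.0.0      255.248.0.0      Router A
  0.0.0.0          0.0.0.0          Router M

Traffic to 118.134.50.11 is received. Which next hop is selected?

Routes whose prefix contains 118.134.50.11:
  0.0.0.0/0 (default, matches everything) -> Router M
  118.0.0.0/7 (118.0.0.0 - 119.255.255.255) -> Router E
  118.128.0.0/10 (118.128.0.0 - 118.191.255.255) -> Router H
  118.132.0.0/14 (118.132.0.0 - 118.135.255.255) -> Router W
More-specific entries that do NOT match:
  118.134.50.64/27 (118.134.50.64 - 118.134.50.95) does not contain 118.134.50.11
  118.134.50.64/26 (118.134.50.64 - 118.134.50.127) does not contain 118.134.50.11
  118.150.50.0/26 (118.150.50.0 - 118.150.50.63) does not contain 118.134.50.11
  118.134.58.0/25 (118.134.58.0 - 118.134.58.127) does not contain 118.134.50.11
  118.134.48.0/24 (118.134.48.0 - 118.134.48.255) does not contain 118.134.50.11
  118.134.16.0/20 (118.134.16.0 - 118.134.31.255) does not contain 118.134.50.11
  118.134.32.0/20 (118.134.32.0 - 118.134.47.255) does not contain 118.134.50.11
  118.134.0.0/19 (118.134.0.0 - 118.134.31.255) does not contain 118.134.50.11
Longest matching prefix is /14 -> next hop Router W.

Router W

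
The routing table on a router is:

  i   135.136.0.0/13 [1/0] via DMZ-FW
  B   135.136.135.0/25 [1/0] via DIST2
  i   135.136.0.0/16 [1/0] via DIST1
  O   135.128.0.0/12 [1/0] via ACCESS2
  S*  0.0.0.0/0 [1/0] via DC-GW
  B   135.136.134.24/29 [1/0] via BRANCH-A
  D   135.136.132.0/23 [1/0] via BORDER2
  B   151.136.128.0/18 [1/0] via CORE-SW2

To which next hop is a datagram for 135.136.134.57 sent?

DIST1

Routes whose prefix contains 135.136.134.57:
  0.0.0.0/0 (default, matches everything) -> DC-GW
  135.128.0.0/12 (135.128.0.0 - 135.143.255.255) -> ACCESS2
  135.136.0.0/13 (135.136.0.0 - 135.143.255.255) -> DMZ-FW
  135.136.0.0/16 (135.136.0.0 - 135.136.255.255) -> DIST1
More-specific entries that do NOT match:
  135.136.134.24/29 (135.136.134.24 - 135.136.134.31) does not contain 135.136.134.57
  135.136.135.0/25 (135.136.135.0 - 135.136.135.127) does not contain 135.136.134.57
  135.136.132.0/23 (135.136.132.0 - 135.136.133.255) does not contain 135.136.134.57
  151.136.128.0/18 (151.136.128.0 - 151.136.191.255) does not contain 135.136.134.57
Longest matching prefix is /16 -> next hop DIST1.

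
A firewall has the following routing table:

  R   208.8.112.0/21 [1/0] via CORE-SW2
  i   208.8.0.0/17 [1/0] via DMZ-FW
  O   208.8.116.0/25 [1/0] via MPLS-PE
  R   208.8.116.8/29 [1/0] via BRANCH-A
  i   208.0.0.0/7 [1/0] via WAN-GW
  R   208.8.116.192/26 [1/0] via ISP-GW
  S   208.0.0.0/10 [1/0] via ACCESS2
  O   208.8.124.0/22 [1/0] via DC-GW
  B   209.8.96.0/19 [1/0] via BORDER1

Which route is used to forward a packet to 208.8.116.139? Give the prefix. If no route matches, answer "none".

208.8.112.0/21

Entries matching 208.8.116.139:
  208.0.0.0/7 (208.0.0.0 - 209.255.255.255)
  208.0.0.0/10 (208.0.0.0 - 208.63.255.255)
  208.8.0.0/17 (208.8.0.0 - 208.8.127.255)
  208.8.112.0/21 (208.8.112.0 - 208.8.119.255)
Most specific is 208.8.112.0/21.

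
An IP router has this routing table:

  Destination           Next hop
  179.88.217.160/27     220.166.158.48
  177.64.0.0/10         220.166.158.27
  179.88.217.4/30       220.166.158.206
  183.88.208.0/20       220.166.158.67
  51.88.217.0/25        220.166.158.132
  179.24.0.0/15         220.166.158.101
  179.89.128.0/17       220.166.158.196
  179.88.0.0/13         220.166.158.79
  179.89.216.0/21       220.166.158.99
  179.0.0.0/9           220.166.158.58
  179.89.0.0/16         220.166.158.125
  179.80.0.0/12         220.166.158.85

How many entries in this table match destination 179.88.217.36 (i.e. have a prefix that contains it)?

3

Prefixes containing 179.88.217.36:
  179.0.0.0/9 (179.0.0.0 - 179.127.255.255)
  179.80.0.0/12 (179.80.0.0 - 179.95.255.255)
  179.88.0.0/13 (179.88.0.0 - 179.95.255.255)
Total matching entries: 3.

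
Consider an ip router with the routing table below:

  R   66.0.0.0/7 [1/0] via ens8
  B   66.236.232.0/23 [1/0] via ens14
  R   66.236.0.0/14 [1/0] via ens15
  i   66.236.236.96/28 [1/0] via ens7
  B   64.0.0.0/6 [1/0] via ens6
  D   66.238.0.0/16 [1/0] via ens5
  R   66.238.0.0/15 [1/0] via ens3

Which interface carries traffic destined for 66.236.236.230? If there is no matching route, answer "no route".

ens15

Routes whose prefix contains 66.236.236.230:
  64.0.0.0/6 (64.0.0.0 - 67.255.255.255) -> ens6
  66.0.0.0/7 (66.0.0.0 - 67.255.255.255) -> ens8
  66.236.0.0/14 (66.236.0.0 - 66.239.255.255) -> ens15
More-specific entries that do NOT match:
  66.236.236.96/28 (66.236.236.96 - 66.236.236.111) does not contain 66.236.236.230
  66.236.232.0/23 (66.236.232.0 - 66.236.233.255) does not contain 66.236.236.230
  66.238.0.0/16 (66.238.0.0 - 66.238.255.255) does not contain 66.236.236.230
  66.238.0.0/15 (66.238.0.0 - 66.239.255.255) does not contain 66.236.236.230
Longest matching prefix is /14 -> interface ens15.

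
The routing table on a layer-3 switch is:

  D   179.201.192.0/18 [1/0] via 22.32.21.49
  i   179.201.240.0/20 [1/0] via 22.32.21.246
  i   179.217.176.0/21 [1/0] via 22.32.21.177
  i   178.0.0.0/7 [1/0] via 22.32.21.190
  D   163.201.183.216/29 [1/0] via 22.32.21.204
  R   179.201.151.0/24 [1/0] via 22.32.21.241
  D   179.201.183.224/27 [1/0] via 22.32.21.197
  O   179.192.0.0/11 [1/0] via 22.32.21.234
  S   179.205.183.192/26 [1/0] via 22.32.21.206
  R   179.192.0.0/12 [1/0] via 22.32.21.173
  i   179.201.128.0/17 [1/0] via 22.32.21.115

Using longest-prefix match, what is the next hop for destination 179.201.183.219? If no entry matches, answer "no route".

22.32.21.115

Routes whose prefix contains 179.201.183.219:
  178.0.0.0/7 (178.0.0.0 - 179.255.255.255) -> 22.32.21.190
  179.192.0.0/11 (179.192.0.0 - 179.223.255.255) -> 22.32.21.234
  179.192.0.0/12 (179.192.0.0 - 179.207.255.255) -> 22.32.21.173
  179.201.128.0/17 (179.201.128.0 - 179.201.255.255) -> 22.32.21.115
More-specific entries that do NOT match:
  163.201.183.216/29 (163.201.183.216 - 163.201.183.223) does not contain 179.201.183.219
  179.201.183.224/27 (179.201.183.224 - 179.201.183.255) does not contain 179.201.183.219
  179.205.183.192/26 (179.205.183.192 - 179.205.183.255) does not contain 179.201.183.219
  179.201.151.0/24 (179.201.151.0 - 179.201.151.255) does not contain 179.201.183.219
  179.217.176.0/21 (179.217.176.0 - 179.217.183.255) does not contain 179.201.183.219
  179.201.240.0/20 (179.201.240.0 - 179.201.255.255) does not contain 179.201.183.219
  179.201.192.0/18 (179.201.192.0 - 179.201.255.255) does not contain 179.201.183.219
Longest matching prefix is /17 -> next hop 22.32.21.115.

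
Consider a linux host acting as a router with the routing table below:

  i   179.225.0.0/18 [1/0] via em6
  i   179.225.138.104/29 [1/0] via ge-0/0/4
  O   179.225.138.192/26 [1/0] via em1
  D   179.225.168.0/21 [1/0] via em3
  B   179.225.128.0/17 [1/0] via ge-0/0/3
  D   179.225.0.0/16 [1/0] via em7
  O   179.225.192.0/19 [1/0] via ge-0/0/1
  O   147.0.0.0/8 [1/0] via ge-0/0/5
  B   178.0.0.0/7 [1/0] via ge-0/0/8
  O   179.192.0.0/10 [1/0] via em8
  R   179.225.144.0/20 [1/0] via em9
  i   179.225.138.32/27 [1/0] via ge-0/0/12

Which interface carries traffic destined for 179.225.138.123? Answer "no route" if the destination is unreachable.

ge-0/0/3

Routes whose prefix contains 179.225.138.123:
  178.0.0.0/7 (178.0.0.0 - 179.255.255.255) -> ge-0/0/8
  179.192.0.0/10 (179.192.0.0 - 179.255.255.255) -> em8
  179.225.0.0/16 (179.225.0.0 - 179.225.255.255) -> em7
  179.225.128.0/17 (179.225.128.0 - 179.225.255.255) -> ge-0/0/3
More-specific entries that do NOT match:
  179.225.138.104/29 (179.225.138.104 - 179.225.138.111) does not contain 179.225.138.123
  179.225.138.32/27 (179.225.138.32 - 179.225.138.63) does not contain 179.225.138.123
  179.225.138.192/26 (179.225.138.192 - 179.225.138.255) does not contain 179.225.138.123
  179.225.168.0/21 (179.225.168.0 - 179.225.175.255) does not contain 179.225.138.123
  179.225.144.0/20 (179.225.144.0 - 179.225.159.255) does not contain 179.225.138.123
  179.225.192.0/19 (179.225.192.0 - 179.225.223.255) does not contain 179.225.138.123
  179.225.0.0/18 (179.225.0.0 - 179.225.63.255) does not contain 179.225.138.123
Longest matching prefix is /17 -> interface ge-0/0/3.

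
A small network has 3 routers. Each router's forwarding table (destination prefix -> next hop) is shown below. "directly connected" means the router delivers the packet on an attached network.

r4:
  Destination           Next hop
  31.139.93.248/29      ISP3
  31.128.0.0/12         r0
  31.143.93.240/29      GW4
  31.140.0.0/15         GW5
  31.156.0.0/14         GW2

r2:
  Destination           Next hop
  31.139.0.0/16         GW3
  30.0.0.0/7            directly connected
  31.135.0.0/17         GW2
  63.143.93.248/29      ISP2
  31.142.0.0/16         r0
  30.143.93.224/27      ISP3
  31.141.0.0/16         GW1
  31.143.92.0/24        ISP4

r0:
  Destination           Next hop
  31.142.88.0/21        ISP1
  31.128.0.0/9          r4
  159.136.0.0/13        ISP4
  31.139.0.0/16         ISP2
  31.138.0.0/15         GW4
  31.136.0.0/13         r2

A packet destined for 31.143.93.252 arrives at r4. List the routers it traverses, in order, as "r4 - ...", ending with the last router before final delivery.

r4 - r0 - r2

At r4: longest match for 31.143.93.252 is 31.128.0.0/12 -> r0
At r0: longest match for 31.143.93.252 is 31.136.0.0/13 -> r2
At r2: longest match for 31.143.93.252 is 30.0.0.0/7 -> directly connected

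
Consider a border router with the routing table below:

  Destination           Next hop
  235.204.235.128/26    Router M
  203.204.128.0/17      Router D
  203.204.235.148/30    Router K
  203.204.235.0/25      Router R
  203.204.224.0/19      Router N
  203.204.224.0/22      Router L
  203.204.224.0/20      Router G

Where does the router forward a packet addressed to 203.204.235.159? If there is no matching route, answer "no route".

Router G

Routes whose prefix contains 203.204.235.159:
  203.204.128.0/17 (203.204.128.0 - 203.204.255.255) -> Router D
  203.204.224.0/19 (203.204.224.0 - 203.204.255.255) -> Router N
  203.204.224.0/20 (203.204.224.0 - 203.204.239.255) -> Router G
More-specific entries that do NOT match:
  203.204.235.148/30 (203.204.235.148 - 203.204.235.151) does not contain 203.204.235.159
  235.204.235.128/26 (235.204.235.128 - 235.204.235.191) does not contain 203.204.235.159
  203.204.235.0/25 (203.204.235.0 - 203.204.235.127) does not contain 203.204.235.159
  203.204.224.0/22 (203.204.224.0 - 203.204.227.255) does not contain 203.204.235.159
Longest matching prefix is /20 -> next hop Router G.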